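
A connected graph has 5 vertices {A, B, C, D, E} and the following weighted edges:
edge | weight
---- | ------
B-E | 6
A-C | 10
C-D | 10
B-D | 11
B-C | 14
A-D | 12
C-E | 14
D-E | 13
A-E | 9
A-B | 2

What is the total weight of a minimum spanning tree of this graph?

28

Prim, starting at C.
Step 1: cheapest edge leaving the tree is A-C (10); add A.
Step 2: cheapest edge leaving the tree is A-B (2); add B.
Step 3: cheapest edge leaving the tree is B-E (6); add E.
Step 4: cheapest edge leaving the tree is C-D (10); add D.
MST edges: A-C, A-B, B-E, C-D; total weight 10+2+6+10 = 28.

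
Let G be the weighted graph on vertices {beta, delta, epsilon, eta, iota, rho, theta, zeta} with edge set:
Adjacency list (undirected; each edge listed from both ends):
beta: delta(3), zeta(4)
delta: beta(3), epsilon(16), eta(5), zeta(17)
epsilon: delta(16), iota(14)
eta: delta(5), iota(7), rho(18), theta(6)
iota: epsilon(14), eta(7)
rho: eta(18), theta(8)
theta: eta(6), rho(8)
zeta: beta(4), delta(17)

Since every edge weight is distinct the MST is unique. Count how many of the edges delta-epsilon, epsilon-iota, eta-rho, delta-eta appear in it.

Kruskal's algorithm — process edges by increasing weight (ties by edge label):
beta-delta (3): add — endpoints in different components.
beta-zeta (4): add — endpoints in different components.
delta-eta (5): add — endpoints in different components.
eta-theta (6): add — endpoints in different components.
eta-iota (7): add — endpoints in different components.
rho-theta (8): add — endpoints in different components.
epsilon-iota (14): add — endpoints in different components.
MST edge set: {beta-delta, beta-zeta, delta-eta, eta-theta, eta-iota, rho-theta, epsilon-iota}.
Of the listed edges, {epsilon-iota, delta-eta} are in the MST → 2.

2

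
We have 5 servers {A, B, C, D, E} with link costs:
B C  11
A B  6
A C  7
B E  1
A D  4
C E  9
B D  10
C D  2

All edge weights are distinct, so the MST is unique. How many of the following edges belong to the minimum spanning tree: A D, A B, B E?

Sort edges by weight, then run Kruskal:
B E (1): add — endpoints in different components.
C D (2): add — endpoints in different components.
A D (4): add — endpoints in different components.
A B (6): add — endpoints in different components.
MST edge set: {B E, C D, A D, A B}.
Of the listed edges, {A D, A B, B E} are in the MST → 3.

3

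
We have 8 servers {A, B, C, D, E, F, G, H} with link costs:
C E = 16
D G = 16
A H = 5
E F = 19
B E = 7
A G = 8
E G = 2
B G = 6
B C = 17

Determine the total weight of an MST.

Grow the tree from G using Prim:
Step 1: cheapest edge leaving the tree is E G (2); add E.
Step 2: cheapest edge leaving the tree is B G (6); add B.
Step 3: cheapest edge leaving the tree is A G (8); add A.
Step 4: cheapest edge leaving the tree is A H (5); add H.
Step 5: cheapest edge leaving the tree is C E (16); add C.
Step 6: cheapest edge leaving the tree is D G (16); add D.
Step 7: cheapest edge leaving the tree is E F (19); add F.
MST edges: E G, B G, A G, A H, C E, D G, E F; total weight 2+6+8+5+16+16+19 = 72.

72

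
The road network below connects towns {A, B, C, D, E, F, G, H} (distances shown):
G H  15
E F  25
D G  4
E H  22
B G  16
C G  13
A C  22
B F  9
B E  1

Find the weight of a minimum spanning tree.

80

Kruskal: consider edges lightest-first.
B E (1): add — endpoints in different components.
D G (4): add — endpoints in different components.
B F (9): add — endpoints in different components.
C G (13): add — endpoints in different components.
G H (15): add — endpoints in different components.
B G (16): add — endpoints in different components.
A C (22): add — endpoints in different components.
MST edges: B E, D G, B F, C G, G H, B G, A C; total weight 1+4+9+13+15+16+22 = 80.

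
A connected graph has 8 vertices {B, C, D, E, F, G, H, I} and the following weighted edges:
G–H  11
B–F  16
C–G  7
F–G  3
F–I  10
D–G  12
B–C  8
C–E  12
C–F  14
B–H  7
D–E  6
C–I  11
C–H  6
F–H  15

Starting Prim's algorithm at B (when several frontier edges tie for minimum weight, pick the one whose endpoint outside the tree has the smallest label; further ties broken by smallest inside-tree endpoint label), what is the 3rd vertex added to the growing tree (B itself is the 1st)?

Grow the tree from B using Prim:
Step 1: cheapest edge leaving the tree is B–H (7); add H.
Step 2: cheapest edge leaving the tree is C–H (6); add C.
Step 3: cheapest edge leaving the tree is C–G (7); add G.
Step 4: cheapest edge leaving the tree is F–G (3); add F.
Step 5: cheapest edge leaving the tree is F–I (10); add I.
Step 6: cheapest edge leaving the tree is D–G (12); add D.
Step 7: cheapest edge leaving the tree is D–E (6); add E.
Vertex order: B, H, C, G, F, I, D, E. The 3rd vertex is C.

C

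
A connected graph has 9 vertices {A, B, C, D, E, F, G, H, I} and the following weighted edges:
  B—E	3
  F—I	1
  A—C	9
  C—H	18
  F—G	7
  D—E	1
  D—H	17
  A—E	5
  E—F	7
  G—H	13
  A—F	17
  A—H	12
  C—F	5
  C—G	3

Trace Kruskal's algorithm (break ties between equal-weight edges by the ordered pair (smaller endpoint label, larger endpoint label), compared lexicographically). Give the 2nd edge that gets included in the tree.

F-I

Kruskal's algorithm — process edges by increasing weight (ties by edge label):
D—E (1): add — endpoints in different components.
F—I (1): add — endpoints in different components.
B—E (3): add — endpoints in different components.
C—G (3): add — endpoints in different components.
A—E (5): add — endpoints in different components.
C—F (5): add — endpoints in different components.
E—F (7): add — endpoints in different components.
F—G (7): skip — F and G already connected.
A—C (9): skip — A and C already connected.
A—H (12): add — endpoints in different components.
The 2nd edge added is F—I.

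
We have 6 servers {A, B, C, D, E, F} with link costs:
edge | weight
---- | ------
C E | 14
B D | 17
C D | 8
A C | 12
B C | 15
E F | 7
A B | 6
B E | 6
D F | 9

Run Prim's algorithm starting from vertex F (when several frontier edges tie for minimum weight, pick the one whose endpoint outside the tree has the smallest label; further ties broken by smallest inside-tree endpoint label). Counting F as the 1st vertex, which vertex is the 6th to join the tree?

Prim, starting at F.
Step 1: frontier [E F 7, D F 9] → take E F (7); add E.
Step 2: frontier [B E 6, C E 14, D F 9] → take B E (6); add B.
Step 3: frontier [A B 6, B C 15, B D 17, C E 14, D F 9] → take A B (6); add A.
Step 4: frontier [A C 12, B C 15, B D 17, C E 14, D F 9] → take D F (9); add D.
Step 5: frontier [A C 12, B C 15, C D 8, C E 14] → take C D (8); add C.
Vertex order: F, E, B, A, D, C. The 6th vertex is C.

C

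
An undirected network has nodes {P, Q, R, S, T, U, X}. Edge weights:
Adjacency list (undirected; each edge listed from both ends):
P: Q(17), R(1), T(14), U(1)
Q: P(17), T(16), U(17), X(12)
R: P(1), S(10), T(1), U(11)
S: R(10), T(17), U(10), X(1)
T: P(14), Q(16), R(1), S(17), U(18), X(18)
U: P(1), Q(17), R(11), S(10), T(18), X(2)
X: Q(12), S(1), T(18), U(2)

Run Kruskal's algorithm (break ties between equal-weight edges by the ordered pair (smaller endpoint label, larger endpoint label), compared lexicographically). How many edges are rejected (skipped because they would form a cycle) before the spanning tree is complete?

Kruskal's algorithm — process edges by increasing weight (ties by edge label):
P–R (1): add. Components now {U} {S} {X} {P,R} {T} {Q}
P–U (1): add. Components now {P,R,U} {S} {X} {T} {Q}
R–T (1): add. Components now {P,R,T,U} {S} {X} {Q}
S–X (1): add. Components now {P,R,T,U} {S,X} {Q}
U–X (2): add. Components now {P,R,S,T,U,X} {Q}
R–S (10): skip — S and R already connected.
S–U (10): skip — U and S already connected.
R–U (11): skip — U and R already connected.
Q–X (12): add. Components now {P,Q,R,S,T,U,X}
Edges rejected before the tree was complete: 3.

3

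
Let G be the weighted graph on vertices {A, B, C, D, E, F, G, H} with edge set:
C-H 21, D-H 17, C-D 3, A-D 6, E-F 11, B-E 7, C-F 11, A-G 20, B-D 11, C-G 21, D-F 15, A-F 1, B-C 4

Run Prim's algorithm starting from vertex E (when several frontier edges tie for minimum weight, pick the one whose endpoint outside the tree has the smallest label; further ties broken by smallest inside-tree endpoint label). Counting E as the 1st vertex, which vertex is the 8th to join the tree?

Prim, starting at E.
Step 1: frontier [B-E 7, E-F 11] → take B-E (7); add B.
Step 2: frontier [B-C 4, B-D 11, E-F 11] → take B-C (4); add C.
Step 3: frontier [B-D 11, C-D 3, C-F 11, C-G 21, C-H 21, E-F 11] → take C-D (3); add D.
Step 4: frontier [C-F 11, C-G 21, C-H 21, A-D 6, D-F 15, D-H 17, E-F 11] → take A-D (6); add A.
Step 5: frontier [A-F 1, A-G 20, C-F 11, C-G 21, C-H 21, D-F 15, D-H 17, E-F 11] → take A-F (1); add F.
Step 6: frontier [A-G 20, C-G 21, C-H 21, D-H 17] → take D-H (17); add H.
Step 7: frontier [A-G 20, C-G 21] → take A-G (20); add G.
Vertex order: E, B, C, D, A, F, H, G. The 8th vertex is G.

G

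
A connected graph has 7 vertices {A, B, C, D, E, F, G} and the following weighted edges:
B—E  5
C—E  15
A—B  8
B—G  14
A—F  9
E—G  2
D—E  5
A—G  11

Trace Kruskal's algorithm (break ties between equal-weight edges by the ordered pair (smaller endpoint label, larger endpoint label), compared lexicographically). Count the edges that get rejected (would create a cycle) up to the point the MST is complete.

Kruskal: consider edges lightest-first.
E—G (2): add — endpoints in different components.
B—E (5): add — endpoints in different components.
D—E (5): add — endpoints in different components.
A—B (8): add — endpoints in different components.
A—F (9): add — endpoints in different components.
A—G (11): skip — A and G already connected.
B—G (14): skip — B and G already connected.
C—E (15): add — endpoints in different components.
Edges rejected before the tree was complete: 2.

2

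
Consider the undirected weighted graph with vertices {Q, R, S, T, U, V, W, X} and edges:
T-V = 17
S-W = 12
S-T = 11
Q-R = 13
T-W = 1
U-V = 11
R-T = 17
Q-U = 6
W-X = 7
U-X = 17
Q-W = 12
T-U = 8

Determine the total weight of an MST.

Kruskal's algorithm — process edges by increasing weight (ties by edge label):
T-W (1): add — endpoints in different components.
Q-U (6): add — endpoints in different components.
W-X (7): add — endpoints in different components.
T-U (8): add — endpoints in different components.
S-T (11): add — endpoints in different components.
U-V (11): add — endpoints in different components.
Q-W (12): skip — W and Q already connected.
S-W (12): skip — S and W already connected.
Q-R (13): add — endpoints in different components.
MST edges: T-W, Q-U, W-X, T-U, S-T, U-V, Q-R; total weight 1+6+7+8+11+11+13 = 57.

57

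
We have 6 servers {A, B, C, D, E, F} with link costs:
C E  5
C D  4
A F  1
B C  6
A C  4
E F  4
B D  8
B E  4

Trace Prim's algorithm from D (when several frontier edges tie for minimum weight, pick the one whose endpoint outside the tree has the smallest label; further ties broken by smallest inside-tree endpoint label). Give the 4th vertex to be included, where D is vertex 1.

Grow the tree from D using Prim:
Step 1: frontier [C D 4, B D 8] → take C D (4); add C.
Step 2: frontier [A C 4, C E 5, B C 6, B D 8] → take A C (4); add A.
Step 3: frontier [A F 1, C E 5, B C 6, B D 8] → take A F (1); add F.
Step 4: frontier [C E 5, B C 6, B D 8, E F 4] → take E F (4); add E.
Step 5: frontier [B C 6, B D 8, B E 4] → take B E (4); add B.
Vertex order: D, C, A, F, E, B. The 4th vertex is F.

F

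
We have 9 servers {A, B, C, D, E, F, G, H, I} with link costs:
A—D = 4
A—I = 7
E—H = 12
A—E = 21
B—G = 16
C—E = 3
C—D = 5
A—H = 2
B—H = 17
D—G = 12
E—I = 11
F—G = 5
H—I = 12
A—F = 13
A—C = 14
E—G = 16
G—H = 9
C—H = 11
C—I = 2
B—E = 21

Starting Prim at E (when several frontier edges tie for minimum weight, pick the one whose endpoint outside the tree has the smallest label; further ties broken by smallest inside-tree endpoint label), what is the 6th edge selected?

G-H

Prim's algorithm from E:
Step 1: cheapest edge leaving the tree is C—E (3); add C.
Step 2: cheapest edge leaving the tree is C—I (2); add I.
Step 3: cheapest edge leaving the tree is C—D (5); add D.
Step 4: cheapest edge leaving the tree is A—D (4); add A.
Step 5: cheapest edge leaving the tree is A—H (2); add H.
Step 6: cheapest edge leaving the tree is G—H (9); add G.
Step 7: cheapest edge leaving the tree is F—G (5); add F.
Step 8: cheapest edge leaving the tree is B—G (16); add B.
The 6th edge added is G—H.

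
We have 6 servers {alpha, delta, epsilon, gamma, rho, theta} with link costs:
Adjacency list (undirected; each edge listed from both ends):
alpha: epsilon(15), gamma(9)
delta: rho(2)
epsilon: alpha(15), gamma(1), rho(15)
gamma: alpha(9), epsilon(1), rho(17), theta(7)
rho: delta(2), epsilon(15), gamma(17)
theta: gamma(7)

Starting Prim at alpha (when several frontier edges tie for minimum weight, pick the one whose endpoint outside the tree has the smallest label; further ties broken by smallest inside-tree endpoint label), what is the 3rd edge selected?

gamma-theta

Grow the tree from alpha using Prim:
Step 1: frontier [alpha—gamma 9, alpha—epsilon 15] → take alpha—gamma (9); add gamma.
Step 2: frontier [alpha—epsilon 15, epsilon—gamma 1, gamma—theta 7, gamma—rho 17] → take epsilon—gamma (1); add epsilon.
Step 3: frontier [epsilon—rho 15, gamma—theta 7, gamma—rho 17] → take gamma—theta (7); add theta.
Step 4: frontier [epsilon—rho 15, gamma—rho 17] → take epsilon—rho (15); add rho.
Step 5: frontier [delta—rho 2] → take delta—rho (2); add delta.
The 3rd edge added is gamma—theta.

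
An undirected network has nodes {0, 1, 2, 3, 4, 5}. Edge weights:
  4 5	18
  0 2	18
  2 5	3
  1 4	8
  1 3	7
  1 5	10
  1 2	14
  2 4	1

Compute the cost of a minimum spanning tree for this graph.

Sort edges by weight, then run Kruskal:
2 4 (1): add. Components now {0} {1} {2,4} {3} {5}
2 5 (3): add. Components now {0} {1} {2,4,5} {3}
1 3 (7): add. Components now {0} {1,3} {2,4,5}
1 4 (8): add. Components now {0} {1,2,3,4,5}
1 5 (10): skip — 1 and 5 already connected.
1 2 (14): skip — 1 and 2 already connected.
0 2 (18): add. Components now {0,1,2,3,4,5}
MST edges: 2 4, 2 5, 1 3, 1 4, 0 2; total weight 1+3+7+8+18 = 37.

37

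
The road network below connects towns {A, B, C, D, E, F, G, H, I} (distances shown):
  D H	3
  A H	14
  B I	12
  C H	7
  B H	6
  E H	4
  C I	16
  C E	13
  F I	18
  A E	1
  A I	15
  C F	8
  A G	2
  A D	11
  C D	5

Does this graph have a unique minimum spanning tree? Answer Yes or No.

Yes

Kruskal: consider edges lightest-first.
A E (1): add — endpoints in different components.
A G (2): add — endpoints in different components.
D H (3): add — endpoints in different components.
E H (4): add — endpoints in different components.
C D (5): add — endpoints in different components.
B H (6): add — endpoints in different components.
C H (7): skip — C and H already connected.
C F (8): add — endpoints in different components.
A D (11): skip — A and D already connected.
B I (12): add — endpoints in different components.
Every non-tree edge has weight strictly greater than the heaviest edge on the tree path between its endpoints, so the MST is unique.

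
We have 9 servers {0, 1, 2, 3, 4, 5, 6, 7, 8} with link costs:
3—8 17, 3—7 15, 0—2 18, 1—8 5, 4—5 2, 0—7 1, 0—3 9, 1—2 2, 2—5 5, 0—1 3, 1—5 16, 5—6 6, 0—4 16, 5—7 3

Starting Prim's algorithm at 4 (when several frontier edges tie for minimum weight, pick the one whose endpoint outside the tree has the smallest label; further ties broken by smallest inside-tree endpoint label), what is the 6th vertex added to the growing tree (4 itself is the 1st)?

2

Prim's algorithm from 4:
Step 1: cheapest edge leaving the tree is 4—5 (2); add 5.
Step 2: cheapest edge leaving the tree is 5—7 (3); add 7.
Step 3: cheapest edge leaving the tree is 0—7 (1); add 0.
Step 4: cheapest edge leaving the tree is 0—1 (3); add 1.
Step 5: cheapest edge leaving the tree is 1—2 (2); add 2.
Step 6: cheapest edge leaving the tree is 1—8 (5); add 8.
Step 7: cheapest edge leaving the tree is 5—6 (6); add 6.
Step 8: cheapest edge leaving the tree is 0—3 (9); add 3.
Vertex order: 4, 5, 7, 0, 1, 2, 8, 6, 3. The 6th vertex is 2.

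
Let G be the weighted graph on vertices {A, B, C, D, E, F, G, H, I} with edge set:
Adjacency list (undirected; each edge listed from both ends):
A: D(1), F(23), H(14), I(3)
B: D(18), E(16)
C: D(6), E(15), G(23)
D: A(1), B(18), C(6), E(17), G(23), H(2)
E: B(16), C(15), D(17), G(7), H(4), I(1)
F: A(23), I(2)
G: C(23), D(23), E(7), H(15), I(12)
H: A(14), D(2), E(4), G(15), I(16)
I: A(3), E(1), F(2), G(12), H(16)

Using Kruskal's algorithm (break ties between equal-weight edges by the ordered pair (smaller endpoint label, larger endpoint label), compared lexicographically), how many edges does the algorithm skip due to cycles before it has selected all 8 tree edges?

5

Kruskal: consider edges lightest-first.
A D (1): add — endpoints in different components.
E I (1): add — endpoints in different components.
D H (2): add — endpoints in different components.
F I (2): add — endpoints in different components.
A I (3): add — endpoints in different components.
E H (4): skip — E and H already connected.
C D (6): add — endpoints in different components.
E G (7): add — endpoints in different components.
G I (12): skip — G and I already connected.
A H (14): skip — A and H already connected.
C E (15): skip — C and E already connected.
G H (15): skip — G and H already connected.
B E (16): add — endpoints in different components.
Edges rejected before the tree was complete: 5.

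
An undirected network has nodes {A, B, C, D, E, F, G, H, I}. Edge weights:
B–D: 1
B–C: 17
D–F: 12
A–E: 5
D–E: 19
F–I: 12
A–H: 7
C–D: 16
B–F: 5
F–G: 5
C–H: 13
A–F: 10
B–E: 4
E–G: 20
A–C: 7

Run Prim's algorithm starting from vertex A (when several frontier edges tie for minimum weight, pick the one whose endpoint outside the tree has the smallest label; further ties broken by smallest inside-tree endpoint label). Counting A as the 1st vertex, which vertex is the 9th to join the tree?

I

Grow the tree from A using Prim:
Step 1: cheapest edge leaving the tree is A–E (5); add E.
Step 2: cheapest edge leaving the tree is B–E (4); add B.
Step 3: cheapest edge leaving the tree is B–D (1); add D.
Step 4: cheapest edge leaving the tree is B–F (5); add F.
Step 5: cheapest edge leaving the tree is F–G (5); add G.
Step 6: cheapest edge leaving the tree is A–C (7); add C.
Step 7: cheapest edge leaving the tree is A–H (7); add H.
Step 8: cheapest edge leaving the tree is F–I (12); add I.
Vertex order: A, E, B, D, F, G, C, H, I. The 9th vertex is I.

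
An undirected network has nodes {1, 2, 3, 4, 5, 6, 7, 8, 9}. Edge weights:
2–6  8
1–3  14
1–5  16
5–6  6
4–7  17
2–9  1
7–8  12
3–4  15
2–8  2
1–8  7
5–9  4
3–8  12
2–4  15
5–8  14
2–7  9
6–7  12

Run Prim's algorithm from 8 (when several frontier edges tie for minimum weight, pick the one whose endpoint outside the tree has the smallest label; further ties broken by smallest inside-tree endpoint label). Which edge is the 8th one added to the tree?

2-4

Prim, starting at 8.
Step 1: cheapest edge leaving the tree is 2–8 (2); add 2.
Step 2: cheapest edge leaving the tree is 2–9 (1); add 9.
Step 3: cheapest edge leaving the tree is 5–9 (4); add 5.
Step 4: cheapest edge leaving the tree is 5–6 (6); add 6.
Step 5: cheapest edge leaving the tree is 1–8 (7); add 1.
Step 6: cheapest edge leaving the tree is 2–7 (9); add 7.
Step 7: cheapest edge leaving the tree is 3–8 (12); add 3.
Step 8: cheapest edge leaving the tree is 2–4 (15); add 4.
The 8th edge added is 2–4.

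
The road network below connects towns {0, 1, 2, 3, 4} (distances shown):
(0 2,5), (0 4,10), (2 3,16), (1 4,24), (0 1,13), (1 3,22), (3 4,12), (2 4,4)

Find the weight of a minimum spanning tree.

Kruskal: consider edges lightest-first.
2 4 (4): add — endpoints in different components.
0 2 (5): add — endpoints in different components.
0 4 (10): skip — 0 and 4 already connected.
3 4 (12): add — endpoints in different components.
0 1 (13): add — endpoints in different components.
MST edges: 2 4, 0 2, 3 4, 0 1; total weight 4+5+12+13 = 34.

34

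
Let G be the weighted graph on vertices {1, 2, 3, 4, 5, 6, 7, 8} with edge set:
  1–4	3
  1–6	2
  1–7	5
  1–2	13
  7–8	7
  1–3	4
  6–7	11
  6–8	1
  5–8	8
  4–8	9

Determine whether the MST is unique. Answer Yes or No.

Kruskal's algorithm — process edges by increasing weight (ties by edge label):
6–8 (1): add — endpoints in different components.
1–6 (2): add — endpoints in different components.
1–4 (3): add — endpoints in different components.
1–3 (4): add — endpoints in different components.
1–7 (5): add — endpoints in different components.
7–8 (7): skip — 7 and 8 already connected.
5–8 (8): add — endpoints in different components.
4–8 (9): skip — 4 and 8 already connected.
6–7 (11): skip — 6 and 7 already connected.
1–2 (13): add — endpoints in different components.
Every non-tree edge has weight strictly greater than the heaviest edge on the tree path between its endpoints, so the MST is unique.

Yes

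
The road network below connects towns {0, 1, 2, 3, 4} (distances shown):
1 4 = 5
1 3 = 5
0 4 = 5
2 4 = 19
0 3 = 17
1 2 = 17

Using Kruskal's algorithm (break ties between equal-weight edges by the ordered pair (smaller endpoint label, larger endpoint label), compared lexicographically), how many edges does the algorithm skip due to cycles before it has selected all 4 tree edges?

1

Kruskal's algorithm — process edges by increasing weight (ties by edge label):
0 4 (5): add — endpoints in different components.
1 3 (5): add — endpoints in different components.
1 4 (5): add — endpoints in different components.
0 3 (17): skip — 0 and 3 already connected.
1 2 (17): add — endpoints in different components.
Edges rejected before the tree was complete: 1.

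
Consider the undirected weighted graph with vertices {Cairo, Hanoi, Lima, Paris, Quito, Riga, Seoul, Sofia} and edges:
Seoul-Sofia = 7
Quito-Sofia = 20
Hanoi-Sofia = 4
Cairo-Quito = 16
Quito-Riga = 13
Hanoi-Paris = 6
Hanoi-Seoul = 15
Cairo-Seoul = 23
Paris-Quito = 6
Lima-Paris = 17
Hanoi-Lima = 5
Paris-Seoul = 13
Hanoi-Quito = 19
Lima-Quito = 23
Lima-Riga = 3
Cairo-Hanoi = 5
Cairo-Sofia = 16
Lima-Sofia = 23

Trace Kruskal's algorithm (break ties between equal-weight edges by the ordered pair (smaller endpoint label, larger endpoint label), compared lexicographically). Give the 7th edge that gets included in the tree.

Kruskal's algorithm — process edges by increasing weight (ties by edge label):
Lima-Riga (3): add — endpoints in different components.
Hanoi-Sofia (4): add — endpoints in different components.
Cairo-Hanoi (5): add — endpoints in different components.
Hanoi-Lima (5): add — endpoints in different components.
Hanoi-Paris (6): add — endpoints in different components.
Paris-Quito (6): add — endpoints in different components.
Seoul-Sofia (7): add — endpoints in different components.
The 7th edge added is Seoul-Sofia.

Seoul-Sofia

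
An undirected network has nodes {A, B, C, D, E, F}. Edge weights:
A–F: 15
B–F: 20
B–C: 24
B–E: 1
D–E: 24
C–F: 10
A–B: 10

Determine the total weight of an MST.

Kruskal: consider edges lightest-first.
B–E (1): add. Components now {A} {B,E} {C} {D} {F}
A–B (10): add. Components now {A,B,E} {C} {D} {F}
C–F (10): add. Components now {A,B,E} {C,F} {D}
A–F (15): add. Components now {A,B,C,E,F} {D}
B–F (20): skip — B and F already connected.
B–C (24): skip — B and C already connected.
D–E (24): add. Components now {A,B,C,D,E,F}
MST edges: B–E, A–B, C–F, A–F, D–E; total weight 1+10+10+15+24 = 60.

60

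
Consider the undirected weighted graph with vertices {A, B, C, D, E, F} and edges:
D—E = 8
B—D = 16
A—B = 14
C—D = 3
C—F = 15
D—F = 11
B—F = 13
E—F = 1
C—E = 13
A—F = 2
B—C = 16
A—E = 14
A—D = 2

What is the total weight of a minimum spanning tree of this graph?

21

Kruskal: consider edges lightest-first.
E—F (1): add. Components now {A} {B} {C} {D} {E,F}
A—D (2): add. Components now {A,D} {B} {C} {E,F}
A—F (2): add. Components now {A,D,E,F} {B} {C}
C—D (3): add. Components now {A,C,D,E,F} {B}
D—E (8): skip — D and E already connected.
D—F (11): skip — D and F already connected.
B—F (13): add. Components now {A,B,C,D,E,F}
MST edges: E—F, A—D, A—F, C—D, B—F; total weight 1+2+2+3+13 = 21.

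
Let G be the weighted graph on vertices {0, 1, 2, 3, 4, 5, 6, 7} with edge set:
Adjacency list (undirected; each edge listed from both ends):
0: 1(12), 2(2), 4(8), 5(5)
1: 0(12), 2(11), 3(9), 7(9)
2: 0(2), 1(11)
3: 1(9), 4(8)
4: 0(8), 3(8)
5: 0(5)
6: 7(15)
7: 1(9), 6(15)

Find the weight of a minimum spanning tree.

56

Grow the tree from 0 using Prim:
Step 1: frontier [0-2 2, 0-5 5, 0-4 8, 0-1 12] → take 0-2 (2); add 2.
Step 2: frontier [0-5 5, 0-4 8, 0-1 12, 1-2 11] → take 0-5 (5); add 5.
Step 3: frontier [0-4 8, 0-1 12, 1-2 11] → take 0-4 (8); add 4.
Step 4: frontier [0-1 12, 1-2 11, 3-4 8] → take 3-4 (8); add 3.
Step 5: frontier [0-1 12, 1-2 11, 1-3 9] → take 1-3 (9); add 1.
Step 6: frontier [1-7 9] → take 1-7 (9); add 7.
Step 7: frontier [6-7 15] → take 6-7 (15); add 6.
MST edges: 0-2, 0-5, 0-4, 3-4, 1-3, 1-7, 6-7; total weight 2+5+8+8+9+9+15 = 56.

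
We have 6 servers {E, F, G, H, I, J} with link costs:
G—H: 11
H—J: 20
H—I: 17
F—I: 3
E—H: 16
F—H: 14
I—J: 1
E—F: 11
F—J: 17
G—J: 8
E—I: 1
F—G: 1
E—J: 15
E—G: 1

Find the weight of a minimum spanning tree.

15

Grow the tree from F using Prim:
Step 1: frontier [F—G 1, F—I 3, E—F 11, F—H 14, F—J 17] → take F—G (1); add G.
Step 2: frontier [F—I 3, E—F 11, F—H 14, F—J 17, E—G 1, G—J 8, G—H 11] → take E—G (1); add E.
Step 3: frontier [E—I 1, E—J 15, E—H 16, F—I 3, F—H 14, F—J 17, G—J 8, G—H 11] → take E—I (1); add I.
Step 4: frontier [E—J 15, E—H 16, F—H 14, F—J 17, G—J 8, G—H 11, I—J 1, H—I 17] → take I—J (1); add J.
Step 5: frontier [E—H 16, F—H 14, G—H 11, H—I 17, H—J 20] → take G—H (11); add H.
MST edges: F—G, E—G, E—I, I—J, G—H; total weight 1+1+1+1+11 = 15.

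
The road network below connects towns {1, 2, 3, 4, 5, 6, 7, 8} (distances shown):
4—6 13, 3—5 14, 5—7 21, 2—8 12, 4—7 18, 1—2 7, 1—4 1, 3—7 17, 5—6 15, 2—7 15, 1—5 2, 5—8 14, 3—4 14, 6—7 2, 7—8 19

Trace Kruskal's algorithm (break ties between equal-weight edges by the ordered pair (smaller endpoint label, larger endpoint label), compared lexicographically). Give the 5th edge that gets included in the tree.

2-8

Kruskal: consider edges lightest-first.
1—4 (1): add — endpoints in different components.
1—5 (2): add — endpoints in different components.
6—7 (2): add — endpoints in different components.
1—2 (7): add — endpoints in different components.
2—8 (12): add — endpoints in different components.
4—6 (13): add — endpoints in different components.
3—4 (14): add — endpoints in different components.
The 5th edge added is 2—8.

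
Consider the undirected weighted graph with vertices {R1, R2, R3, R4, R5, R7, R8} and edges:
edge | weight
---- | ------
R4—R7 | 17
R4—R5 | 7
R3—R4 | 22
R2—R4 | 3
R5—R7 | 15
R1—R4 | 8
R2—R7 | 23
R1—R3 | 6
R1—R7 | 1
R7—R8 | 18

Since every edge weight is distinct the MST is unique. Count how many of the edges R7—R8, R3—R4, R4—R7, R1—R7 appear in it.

Sort edges by weight, then run Kruskal:
R1—R7 (1): add — endpoints in different components.
R2—R4 (3): add — endpoints in different components.
R1—R3 (6): add — endpoints in different components.
R4—R5 (7): add — endpoints in different components.
R1—R4 (8): add — endpoints in different components.
R5—R7 (15): skip — R5 and R7 already connected.
R4—R7 (17): skip — R4 and R7 already connected.
R7—R8 (18): add — endpoints in different components.
MST edge set: {R1—R7, R2—R4, R1—R3, R4—R5, R1—R4, R7—R8}.
Of the listed edges, {R7—R8, R1—R7} are in the MST → 2.

2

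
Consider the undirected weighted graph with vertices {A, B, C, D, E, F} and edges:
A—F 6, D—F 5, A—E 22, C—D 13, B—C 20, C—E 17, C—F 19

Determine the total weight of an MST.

Sort edges by weight, then run Kruskal:
D—F (5): add. Components now {A} {B} {C} {D,F} {E}
A—F (6): add. Components now {A,D,F} {B} {C} {E}
C—D (13): add. Components now {A,C,D,F} {B} {E}
C—E (17): add. Components now {A,C,D,E,F} {B}
C—F (19): skip — C and F already connected.
B—C (20): add. Components now {A,B,C,D,E,F}
MST edges: D—F, A—F, C—D, C—E, B—C; total weight 5+6+13+17+20 = 61.

61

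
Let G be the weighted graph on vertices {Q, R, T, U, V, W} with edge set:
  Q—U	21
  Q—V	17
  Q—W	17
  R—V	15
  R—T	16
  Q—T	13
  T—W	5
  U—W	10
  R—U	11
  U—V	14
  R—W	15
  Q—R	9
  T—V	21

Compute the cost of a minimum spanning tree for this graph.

49

Kruskal: consider edges lightest-first.
T—W (5): add — endpoints in different components.
Q—R (9): add — endpoints in different components.
U—W (10): add — endpoints in different components.
R—U (11): add — endpoints in different components.
Q—T (13): skip — T and Q already connected.
U—V (14): add — endpoints in different components.
MST edges: T—W, Q—R, U—W, R—U, U—V; total weight 5+9+10+11+14 = 49.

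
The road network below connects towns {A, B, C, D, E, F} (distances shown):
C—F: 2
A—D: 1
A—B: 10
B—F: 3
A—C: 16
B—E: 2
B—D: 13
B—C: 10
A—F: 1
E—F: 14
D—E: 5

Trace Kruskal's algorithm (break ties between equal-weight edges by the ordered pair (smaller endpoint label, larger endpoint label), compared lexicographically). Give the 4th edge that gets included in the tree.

C-F

Sort edges by weight, then run Kruskal:
A—D (1): add — endpoints in different components.
A—F (1): add — endpoints in different components.
B—E (2): add — endpoints in different components.
C—F (2): add — endpoints in different components.
B—F (3): add — endpoints in different components.
The 4th edge added is C—F.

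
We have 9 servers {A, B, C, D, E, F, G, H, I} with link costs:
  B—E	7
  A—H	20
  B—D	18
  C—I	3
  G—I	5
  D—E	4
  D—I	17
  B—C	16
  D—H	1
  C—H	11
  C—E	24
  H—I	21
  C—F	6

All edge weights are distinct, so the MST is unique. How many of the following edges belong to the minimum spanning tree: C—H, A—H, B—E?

Kruskal: consider edges lightest-first.
D—H (1): add — endpoints in different components.
C—I (3): add — endpoints in different components.
D—E (4): add — endpoints in different components.
G—I (5): add — endpoints in different components.
C—F (6): add — endpoints in different components.
B—E (7): add — endpoints in different components.
C—H (11): add — endpoints in different components.
B—C (16): skip — B and C already connected.
D—I (17): skip — D and I already connected.
B—D (18): skip — B and D already connected.
A—H (20): add — endpoints in different components.
MST edge set: {D—H, C—I, D—E, G—I, C—F, B—E, C—H, A—H}.
Of the listed edges, {C—H, A—H, B—E} are in the MST → 3.

3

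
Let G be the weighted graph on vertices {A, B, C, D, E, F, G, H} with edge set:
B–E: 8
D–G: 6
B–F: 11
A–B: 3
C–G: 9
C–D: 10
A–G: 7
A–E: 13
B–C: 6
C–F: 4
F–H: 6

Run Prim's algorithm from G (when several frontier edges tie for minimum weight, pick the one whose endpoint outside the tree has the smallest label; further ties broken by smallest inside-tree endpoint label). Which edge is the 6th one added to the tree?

F-H

Prim, starting at G.
Step 1: frontier [D–G 6, A–G 7, C–G 9] → take D–G (6); add D.
Step 2: frontier [C–D 10, A–G 7, C–G 9] → take A–G (7); add A.
Step 3: frontier [A–B 3, A–E 13, C–D 10, C–G 9] → take A–B (3); add B.
Step 4: frontier [A–E 13, B–C 6, B–E 8, B–F 11, C–D 10, C–G 9] → take B–C (6); add C.
Step 5: frontier [A–E 13, B–E 8, B–F 11, C–F 4] → take C–F (4); add F.
Step 6: frontier [A–E 13, B–E 8, F–H 6] → take F–H (6); add H.
Step 7: frontier [A–E 13, B–E 8] → take B–E (8); add E.
The 6th edge added is F–H.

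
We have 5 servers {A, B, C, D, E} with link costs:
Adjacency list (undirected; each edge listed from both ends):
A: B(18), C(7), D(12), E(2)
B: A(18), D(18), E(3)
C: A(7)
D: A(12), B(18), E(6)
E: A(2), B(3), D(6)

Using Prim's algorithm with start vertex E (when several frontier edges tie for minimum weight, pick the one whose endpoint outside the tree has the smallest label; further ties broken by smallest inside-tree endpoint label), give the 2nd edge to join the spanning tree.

B-E

Prim's algorithm from E:
Step 1: cheapest edge leaving the tree is A E (2); add A.
Step 2: cheapest edge leaving the tree is B E (3); add B.
Step 3: cheapest edge leaving the tree is D E (6); add D.
Step 4: cheapest edge leaving the tree is A C (7); add C.
The 2nd edge added is B E.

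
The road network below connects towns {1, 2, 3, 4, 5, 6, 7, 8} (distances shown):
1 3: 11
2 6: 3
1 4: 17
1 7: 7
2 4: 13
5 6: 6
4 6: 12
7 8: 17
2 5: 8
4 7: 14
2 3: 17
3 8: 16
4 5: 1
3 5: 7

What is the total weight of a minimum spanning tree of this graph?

Kruskal's algorithm — process edges by increasing weight (ties by edge label):
4 5 (1): add — endpoints in different components.
2 6 (3): add — endpoints in different components.
5 6 (6): add — endpoints in different components.
1 7 (7): add — endpoints in different components.
3 5 (7): add — endpoints in different components.
2 5 (8): skip — 2 and 5 already connected.
1 3 (11): add — endpoints in different components.
4 6 (12): skip — 4 and 6 already connected.
2 4 (13): skip — 2 and 4 already connected.
4 7 (14): skip — 4 and 7 already connected.
3 8 (16): add — endpoints in different components.
MST edges: 4 5, 2 6, 5 6, 1 7, 3 5, 1 3, 3 8; total weight 1+3+6+7+7+11+16 = 51.

51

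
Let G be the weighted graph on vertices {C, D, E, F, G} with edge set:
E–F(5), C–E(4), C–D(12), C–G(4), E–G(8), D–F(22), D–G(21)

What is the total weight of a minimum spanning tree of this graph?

Kruskal: consider edges lightest-first.
C–E (4): add. Components now {C,E} {D} {F} {G}
C–G (4): add. Components now {C,E,G} {D} {F}
E–F (5): add. Components now {C,E,F,G} {D}
E–G (8): skip — E and G already connected.
C–D (12): add. Components now {C,D,E,F,G}
MST edges: C–E, C–G, E–F, C–D; total weight 4+4+5+12 = 25.

25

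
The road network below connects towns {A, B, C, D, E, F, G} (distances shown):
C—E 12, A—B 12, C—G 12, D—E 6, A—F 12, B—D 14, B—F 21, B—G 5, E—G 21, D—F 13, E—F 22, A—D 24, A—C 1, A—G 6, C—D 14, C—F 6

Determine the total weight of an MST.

36

Kruskal's algorithm — process edges by increasing weight (ties by edge label):
A—C (1): add — endpoints in different components.
B—G (5): add — endpoints in different components.
A—G (6): add — endpoints in different components.
C—F (6): add — endpoints in different components.
D—E (6): add — endpoints in different components.
A—B (12): skip — A and B already connected.
A—F (12): skip — A and F already connected.
C—E (12): add — endpoints in different components.
MST edges: A—C, B—G, A—G, C—F, D—E, C—E; total weight 1+5+6+6+6+12 = 36.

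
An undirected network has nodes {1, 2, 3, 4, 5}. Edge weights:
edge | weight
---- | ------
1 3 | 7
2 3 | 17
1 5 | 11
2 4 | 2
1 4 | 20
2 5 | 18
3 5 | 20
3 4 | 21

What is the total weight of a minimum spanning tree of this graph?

Sort edges by weight, then run Kruskal:
2 4 (2): add. Components now {1} {2,4} {3} {5}
1 3 (7): add. Components now {1,3} {2,4} {5}
1 5 (11): add. Components now {1,3,5} {2,4}
2 3 (17): add. Components now {1,2,3,4,5}
MST edges: 2 4, 1 3, 1 5, 2 3; total weight 2+7+11+17 = 37.

37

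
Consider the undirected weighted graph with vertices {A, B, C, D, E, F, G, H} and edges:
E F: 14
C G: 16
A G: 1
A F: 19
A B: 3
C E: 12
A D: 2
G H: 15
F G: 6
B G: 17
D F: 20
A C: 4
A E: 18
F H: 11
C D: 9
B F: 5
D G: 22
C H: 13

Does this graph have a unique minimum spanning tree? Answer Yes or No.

Yes

Sort edges by weight, then run Kruskal:
A G (1): add — endpoints in different components.
A D (2): add — endpoints in different components.
A B (3): add — endpoints in different components.
A C (4): add — endpoints in different components.
B F (5): add — endpoints in different components.
F G (6): skip — F and G already connected.
C D (9): skip — C and D already connected.
F H (11): add — endpoints in different components.
C E (12): add — endpoints in different components.
Every non-tree edge has weight strictly greater than the heaviest edge on the tree path between its endpoints, so the MST is unique.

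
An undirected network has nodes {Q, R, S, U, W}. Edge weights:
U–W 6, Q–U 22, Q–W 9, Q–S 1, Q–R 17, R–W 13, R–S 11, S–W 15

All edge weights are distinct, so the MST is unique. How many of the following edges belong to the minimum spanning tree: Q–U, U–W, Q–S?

2

Kruskal's algorithm — process edges by increasing weight (ties by edge label):
Q–S (1): add — endpoints in different components.
U–W (6): add — endpoints in different components.
Q–W (9): add — endpoints in different components.
R–S (11): add — endpoints in different components.
MST edge set: {Q–S, U–W, Q–W, R–S}.
Of the listed edges, {U–W, Q–S} are in the MST → 2.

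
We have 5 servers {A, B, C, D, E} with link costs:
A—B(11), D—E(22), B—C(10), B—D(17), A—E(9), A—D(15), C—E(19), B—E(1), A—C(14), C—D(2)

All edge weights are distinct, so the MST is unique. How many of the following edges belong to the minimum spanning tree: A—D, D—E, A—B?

0

Sort edges by weight, then run Kruskal:
B—E (1): add — endpoints in different components.
C—D (2): add — endpoints in different components.
A—E (9): add — endpoints in different components.
B—C (10): add — endpoints in different components.
MST edge set: {B—E, C—D, A—E, B—C}.
Of the listed edges, {} are in the MST → 0.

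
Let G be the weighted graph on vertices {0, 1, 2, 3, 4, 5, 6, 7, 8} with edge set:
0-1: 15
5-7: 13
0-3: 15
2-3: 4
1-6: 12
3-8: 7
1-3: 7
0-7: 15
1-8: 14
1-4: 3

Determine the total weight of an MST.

Prim's algorithm from 7:
Step 1: frontier [5-7 13, 0-7 15] → take 5-7 (13); add 5.
Step 2: frontier [0-7 15] → take 0-7 (15); add 0.
Step 3: frontier [0-1 15, 0-3 15] → take 0-1 (15); add 1.
Step 4: frontier [0-3 15, 1-4 3, 1-3 7, 1-6 12, 1-8 14] → take 1-4 (3); add 4.
Step 5: frontier [0-3 15, 1-3 7, 1-6 12, 1-8 14] → take 1-3 (7); add 3.
Step 6: frontier [1-6 12, 1-8 14, 2-3 4, 3-8 7] → take 2-3 (4); add 2.
Step 7: frontier [1-6 12, 1-8 14, 3-8 7] → take 3-8 (7); add 8.
Step 8: frontier [1-6 12] → take 1-6 (12); add 6.
MST edges: 5-7, 0-7, 0-1, 1-4, 1-3, 2-3, 3-8, 1-6; total weight 13+15+15+3+7+4+7+12 = 76.

76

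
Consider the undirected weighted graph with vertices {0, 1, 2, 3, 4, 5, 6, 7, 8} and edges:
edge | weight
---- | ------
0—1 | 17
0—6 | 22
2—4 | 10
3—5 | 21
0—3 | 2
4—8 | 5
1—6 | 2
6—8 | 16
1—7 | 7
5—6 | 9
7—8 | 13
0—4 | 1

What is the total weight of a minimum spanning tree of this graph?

49

Kruskal's algorithm — process edges by increasing weight (ties by edge label):
0—4 (1): add — endpoints in different components.
0—3 (2): add — endpoints in different components.
1—6 (2): add — endpoints in different components.
4—8 (5): add — endpoints in different components.
1—7 (7): add — endpoints in different components.
5—6 (9): add — endpoints in different components.
2—4 (10): add — endpoints in different components.
7—8 (13): add — endpoints in different components.
MST edges: 0—4, 0—3, 1—6, 4—8, 1—7, 5—6, 2—4, 7—8; total weight 1+2+2+5+7+9+10+13 = 49.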